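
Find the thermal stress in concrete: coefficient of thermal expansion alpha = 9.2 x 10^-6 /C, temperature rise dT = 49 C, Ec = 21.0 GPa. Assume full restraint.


sigma = alpha * dT * Ec
= 9.2e-6 * 49 * 21.0 * 1000
= 9.467 MPa

9.467


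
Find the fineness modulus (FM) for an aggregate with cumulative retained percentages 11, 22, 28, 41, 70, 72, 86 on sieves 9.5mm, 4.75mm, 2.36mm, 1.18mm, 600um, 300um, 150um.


FM = sum(cumulative % retained) / 100
= 330 / 100
= 3.3

3.3


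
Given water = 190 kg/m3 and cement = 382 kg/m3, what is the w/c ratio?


w/c = water / cement
w/c = 190 / 382 = 0.497

0.497


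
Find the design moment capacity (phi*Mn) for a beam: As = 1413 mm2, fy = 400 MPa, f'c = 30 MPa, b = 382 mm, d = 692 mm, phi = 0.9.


a = As * fy / (0.85 * f'c * b)
= 1413 * 400 / (0.85 * 30 * 382)
= 58.0228 mm
Mn = As * fy * (d - a/2) / 10^6
= 374.7212 kN-m
phi*Mn = 0.9 * 374.7212 = 337.25 kN-m

337.25


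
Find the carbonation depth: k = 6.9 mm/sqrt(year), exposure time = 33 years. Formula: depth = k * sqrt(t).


depth = k * sqrt(t)
= 6.9 * sqrt(33)
= 39.64 mm

39.64


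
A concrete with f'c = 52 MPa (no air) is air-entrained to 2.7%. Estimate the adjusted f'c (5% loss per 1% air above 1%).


Strength loss = (2.7 - 1) * 5 = 8.5%
f'c = 52 * (1 - 8.5/100)
= 47.58 MPa

47.58


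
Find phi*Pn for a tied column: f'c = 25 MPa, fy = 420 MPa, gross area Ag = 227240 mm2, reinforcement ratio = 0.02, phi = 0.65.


Ast = rho * Ag = 0.02 * 227240 = 4544.8 mm2
phi*Pn = 0.65 * 0.80 * (0.85 * 25 * (227240 - 4544.8) + 420 * 4544.8) / 1000
= 3453.37 kN

3453.37


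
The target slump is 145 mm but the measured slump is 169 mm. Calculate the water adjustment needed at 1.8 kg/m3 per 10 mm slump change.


Difference = 145 - 169 = -24 mm
Water adjustment = -24 * 1.8 / 10 = -4.3 kg/m3

-4.3


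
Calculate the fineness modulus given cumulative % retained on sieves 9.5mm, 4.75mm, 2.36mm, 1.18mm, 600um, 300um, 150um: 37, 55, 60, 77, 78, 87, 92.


FM = sum(cumulative % retained) / 100
= 486 / 100
= 4.86

4.86


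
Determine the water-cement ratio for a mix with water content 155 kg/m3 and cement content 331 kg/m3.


w/c = water / cement
w/c = 155 / 331 = 0.468

0.468


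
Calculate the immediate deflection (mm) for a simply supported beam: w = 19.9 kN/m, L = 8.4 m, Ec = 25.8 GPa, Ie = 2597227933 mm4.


Convert: L = 8.4 m = 8400 mm, Ec = 25.8 GPa = 25800 MPa
delta = 5 * 19.9 * 8400^4 / (384 * 25800 * 2597227933)
= 19.25 mm

19.25


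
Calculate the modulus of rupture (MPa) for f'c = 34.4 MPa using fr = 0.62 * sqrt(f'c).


fr = 0.62 * sqrt(34.4)
= 3.636 MPa

3.636


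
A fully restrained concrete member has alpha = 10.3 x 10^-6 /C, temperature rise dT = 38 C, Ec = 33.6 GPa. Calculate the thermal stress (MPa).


sigma = alpha * dT * Ec
= 10.3e-6 * 38 * 33.6 * 1000
= 13.151 MPa

13.151


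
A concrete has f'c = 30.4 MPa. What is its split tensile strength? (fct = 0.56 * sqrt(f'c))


fct = 0.56 * sqrt(30.4)
= 0.56 * 5.514
= 3.088 MPa

3.088


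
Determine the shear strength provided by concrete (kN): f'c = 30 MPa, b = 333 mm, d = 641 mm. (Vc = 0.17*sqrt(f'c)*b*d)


Vc = 0.17 * sqrt(30) * 333 * 641 / 1000
= 198.75 kN

198.75


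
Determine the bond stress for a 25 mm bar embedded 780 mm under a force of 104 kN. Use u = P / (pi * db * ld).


u = P / (pi * db * ld)
= 104 * 1000 / (pi * 25 * 780)
= 1.698 MPa

1.698


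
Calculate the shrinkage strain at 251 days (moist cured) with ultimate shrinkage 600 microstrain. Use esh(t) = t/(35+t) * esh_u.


esh(251) = 251 / (35 + 251) * 600
= 251 / 286 * 600
= 526.6 microstrain

526.6


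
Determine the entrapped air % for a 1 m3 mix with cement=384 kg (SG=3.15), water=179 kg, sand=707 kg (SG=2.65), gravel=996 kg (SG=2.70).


Vol cement = 384 / (3.15 * 1000) = 0.121905 m3
Vol water = 179 / 1000 = 0.179 m3
Vol sand = 707 / (2.65 * 1000) = 0.266792 m3
Vol gravel = 996 / (2.70 * 1000) = 0.368889 m3
Total solid + water volume = 0.936586 m3
Air = (1 - 0.936586) * 100 = 6.34%

6.34


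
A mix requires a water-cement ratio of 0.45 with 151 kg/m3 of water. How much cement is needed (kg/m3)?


Cement = water / (w/c)
= 151 / 0.45
= 335.6 kg/m3

335.6


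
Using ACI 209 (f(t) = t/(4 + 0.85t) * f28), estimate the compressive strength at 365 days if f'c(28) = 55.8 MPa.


f(365) = 365 / (4 + 0.85 * 365) * 55.8
= 365 / 314.25 * 55.8
= 64.81 MPa

64.81


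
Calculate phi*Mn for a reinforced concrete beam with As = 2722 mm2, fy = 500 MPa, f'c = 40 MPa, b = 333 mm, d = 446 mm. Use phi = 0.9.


a = As * fy / (0.85 * f'c * b)
= 2722 * 500 / (0.85 * 40 * 333)
= 120.2084 mm
Mn = As * fy * (d - a/2) / 10^6
= 525.2042 kN-m
phi*Mn = 0.9 * 525.2042 = 472.68 kN-m

472.68


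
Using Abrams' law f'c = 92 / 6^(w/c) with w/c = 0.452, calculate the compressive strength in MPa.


f'c = 92 / 6^0.452
= 92 / 2.248
= 40.93 MPa

40.93


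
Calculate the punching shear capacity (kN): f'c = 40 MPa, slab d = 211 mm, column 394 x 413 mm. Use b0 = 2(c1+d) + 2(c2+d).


b0 = 2*(394 + 211) + 2*(413 + 211) = 2458 mm
Vc = 0.33 * sqrt(40) * 2458 * 211 / 1000
= 1082.45 kN

1082.45


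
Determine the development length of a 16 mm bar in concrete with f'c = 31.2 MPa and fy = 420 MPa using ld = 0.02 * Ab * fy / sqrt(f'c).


Ab = pi * 16^2 / 4 = 201.062 mm2
ld = 0.02 * 201.062 * 420 / sqrt(31.2)
= 302.4 mm

302.4


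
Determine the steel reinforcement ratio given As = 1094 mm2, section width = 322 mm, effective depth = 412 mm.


rho = As / (b * d)
= 1094 / (322 * 412)
= 0.0082

0.0082


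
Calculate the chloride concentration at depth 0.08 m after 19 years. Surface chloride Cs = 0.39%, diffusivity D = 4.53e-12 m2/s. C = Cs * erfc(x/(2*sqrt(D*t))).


t_seconds = 19 * 365.25 * 24 * 3600 = 599594400.0 s
arg = 0.08 / (2 * sqrt(4.53e-12 * 599594400.0))
= 0.7675
erfc(0.7675) = 0.2777
C = 0.39 * 0.2777 = 0.1083%

0.1083


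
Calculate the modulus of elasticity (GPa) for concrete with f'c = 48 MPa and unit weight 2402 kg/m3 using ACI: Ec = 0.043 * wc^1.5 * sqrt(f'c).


Ec = 0.043 * 2402^1.5 * sqrt(48) / 1000
= 35.07 GPa

35.07


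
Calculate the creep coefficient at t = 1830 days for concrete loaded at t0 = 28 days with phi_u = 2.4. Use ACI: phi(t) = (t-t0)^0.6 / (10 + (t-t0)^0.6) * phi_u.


dt = 1830 - 28 = 1802
phi = 1802^0.6 / (10 + 1802^0.6) * 2.4
= 2.16

2.16


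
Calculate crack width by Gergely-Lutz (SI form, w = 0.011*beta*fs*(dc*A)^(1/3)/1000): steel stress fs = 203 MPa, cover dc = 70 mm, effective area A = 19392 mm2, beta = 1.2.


w = 0.011 * beta * fs * (dc * A)^(1/3) / 1000
= 0.011 * 1.2 * 203 * (70 * 19392)^(1/3) / 1000
= 0.297 mm

0.297


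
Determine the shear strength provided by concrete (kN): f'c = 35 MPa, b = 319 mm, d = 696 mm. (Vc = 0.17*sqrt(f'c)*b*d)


Vc = 0.17 * sqrt(35) * 319 * 696 / 1000
= 223.3 kN

223.3


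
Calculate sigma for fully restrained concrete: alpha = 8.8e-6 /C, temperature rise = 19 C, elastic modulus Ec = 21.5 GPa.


sigma = alpha * dT * Ec
= 8.8e-6 * 19 * 21.5 * 1000
= 3.595 MPa

3.595


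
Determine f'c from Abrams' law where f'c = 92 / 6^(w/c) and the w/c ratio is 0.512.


f'c = 92 / 6^0.512
= 92 / 2.503
= 36.76 MPa

36.76


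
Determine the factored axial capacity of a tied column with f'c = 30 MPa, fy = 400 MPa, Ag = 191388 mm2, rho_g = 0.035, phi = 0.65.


Ast = rho * Ag = 0.035 * 191388 = 6698.58 mm2
phi*Pn = 0.65 * 0.80 * (0.85 * 30 * (191388 - 6698.58) + 400 * 6698.58) / 1000
= 3842.29 kN

3842.29


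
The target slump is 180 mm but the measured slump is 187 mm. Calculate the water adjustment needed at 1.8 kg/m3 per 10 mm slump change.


Difference = 180 - 187 = -7 mm
Water adjustment = -7 * 1.8 / 10 = -1.3 kg/m3

-1.3


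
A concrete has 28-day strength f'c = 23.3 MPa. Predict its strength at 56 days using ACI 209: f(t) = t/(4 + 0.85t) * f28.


f(56) = 56 / (4 + 0.85 * 56) * 23.3
= 56 / 51.6 * 23.3
= 25.29 MPa

25.29


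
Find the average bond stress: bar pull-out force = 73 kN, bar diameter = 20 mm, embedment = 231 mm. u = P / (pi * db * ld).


u = P / (pi * db * ld)
= 73 * 1000 / (pi * 20 * 231)
= 5.03 MPa

5.03


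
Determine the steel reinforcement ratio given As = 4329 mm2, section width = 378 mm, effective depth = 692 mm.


rho = As / (b * d)
= 4329 / (378 * 692)
= 0.0165

0.0165


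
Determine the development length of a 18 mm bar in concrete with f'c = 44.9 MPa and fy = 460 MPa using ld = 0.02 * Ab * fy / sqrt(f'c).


Ab = pi * 18^2 / 4 = 254.469 mm2
ld = 0.02 * 254.469 * 460 / sqrt(44.9)
= 349.4 mm

349.4


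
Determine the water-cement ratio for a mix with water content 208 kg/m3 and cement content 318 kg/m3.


w/c = water / cement
w/c = 208 / 318 = 0.654

0.654


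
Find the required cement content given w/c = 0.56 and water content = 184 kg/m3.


Cement = water / (w/c)
= 184 / 0.56
= 328.6 kg/m3

328.6


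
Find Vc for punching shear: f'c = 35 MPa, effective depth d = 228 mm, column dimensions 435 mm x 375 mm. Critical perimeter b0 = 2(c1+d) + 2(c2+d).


b0 = 2*(435 + 228) + 2*(375 + 228) = 2532 mm
Vc = 0.33 * sqrt(35) * 2532 * 228 / 1000
= 1127.06 kN

1127.06


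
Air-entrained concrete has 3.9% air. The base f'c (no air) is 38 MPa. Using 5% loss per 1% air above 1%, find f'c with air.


Strength loss = (3.9 - 1) * 5 = 14.5%
f'c = 38 * (1 - 14.5/100)
= 32.49 MPa

32.49


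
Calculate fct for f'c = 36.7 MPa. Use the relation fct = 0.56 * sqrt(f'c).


fct = 0.56 * sqrt(36.7)
= 0.56 * 6.058
= 3.393 MPa

3.393


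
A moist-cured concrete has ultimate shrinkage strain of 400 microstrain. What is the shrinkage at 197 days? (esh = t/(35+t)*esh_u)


esh(197) = 197 / (35 + 197) * 400
= 197 / 232 * 400
= 339.7 microstrain

339.7


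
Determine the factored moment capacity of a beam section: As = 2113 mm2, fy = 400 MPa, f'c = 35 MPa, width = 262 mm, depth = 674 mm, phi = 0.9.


a = As * fy / (0.85 * f'c * b)
= 2113 * 400 / (0.85 * 35 * 262)
= 108.4354 mm
Mn = As * fy * (d - a/2) / 10^6
= 523.84 kN-m
phi*Mn = 0.9 * 523.84 = 471.46 kN-m

471.46


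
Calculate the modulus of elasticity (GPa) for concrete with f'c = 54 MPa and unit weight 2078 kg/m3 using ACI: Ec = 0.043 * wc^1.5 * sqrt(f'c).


Ec = 0.043 * 2078^1.5 * sqrt(54) / 1000
= 29.93 GPa

29.93


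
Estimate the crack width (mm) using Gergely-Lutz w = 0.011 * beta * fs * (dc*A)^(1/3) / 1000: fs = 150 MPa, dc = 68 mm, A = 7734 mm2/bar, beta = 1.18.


w = 0.011 * beta * fs * (dc * A)^(1/3) / 1000
= 0.011 * 1.18 * 150 * (68 * 7734)^(1/3) / 1000
= 0.157 mm

0.157


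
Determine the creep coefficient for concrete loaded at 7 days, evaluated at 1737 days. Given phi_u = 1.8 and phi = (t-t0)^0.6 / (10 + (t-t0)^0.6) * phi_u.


dt = 1737 - 7 = 1730
phi = 1730^0.6 / (10 + 1730^0.6) * 1.8
= 1.616

1.616


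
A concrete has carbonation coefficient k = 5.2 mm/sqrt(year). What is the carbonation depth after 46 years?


depth = k * sqrt(t)
= 5.2 * sqrt(46)
= 35.27 mm

35.27


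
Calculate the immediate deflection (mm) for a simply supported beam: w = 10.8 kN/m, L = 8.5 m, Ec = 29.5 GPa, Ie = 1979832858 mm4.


Convert: L = 8.5 m = 8500 mm, Ec = 29.5 GPa = 29500 MPa
delta = 5 * 10.8 * 8500^4 / (384 * 29500 * 1979832858)
= 12.57 mm

12.57


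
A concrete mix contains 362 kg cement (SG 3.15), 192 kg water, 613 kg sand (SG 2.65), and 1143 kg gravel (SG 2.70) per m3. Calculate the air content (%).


Vol cement = 362 / (3.15 * 1000) = 0.114921 m3
Vol water = 192 / 1000 = 0.192 m3
Vol sand = 613 / (2.65 * 1000) = 0.231321 m3
Vol gravel = 1143 / (2.70 * 1000) = 0.423333 m3
Total solid + water volume = 0.961575 m3
Air = (1 - 0.961575) * 100 = 3.84%

3.84


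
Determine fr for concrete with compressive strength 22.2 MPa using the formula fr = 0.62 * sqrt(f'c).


fr = 0.62 * sqrt(22.2)
= 2.921 MPa

2.921


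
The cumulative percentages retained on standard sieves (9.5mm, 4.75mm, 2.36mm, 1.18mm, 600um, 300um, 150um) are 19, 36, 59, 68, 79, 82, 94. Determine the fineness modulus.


FM = sum(cumulative % retained) / 100
= 437 / 100
= 4.37

4.37


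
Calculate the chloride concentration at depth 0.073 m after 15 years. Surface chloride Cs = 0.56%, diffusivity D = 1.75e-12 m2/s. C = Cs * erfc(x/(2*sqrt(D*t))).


t_seconds = 15 * 365.25 * 24 * 3600 = 473364000.0 s
arg = 0.073 / (2 * sqrt(1.75e-12 * 473364000.0))
= 1.2682
erfc(1.2682) = 0.0729
C = 0.56 * 0.0729 = 0.0408%

0.0408


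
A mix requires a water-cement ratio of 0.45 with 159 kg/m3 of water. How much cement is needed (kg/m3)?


Cement = water / (w/c)
= 159 / 0.45
= 353.3 kg/m3

353.3


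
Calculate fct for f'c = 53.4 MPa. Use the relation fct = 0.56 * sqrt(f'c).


fct = 0.56 * sqrt(53.4)
= 0.56 * 7.308
= 4.092 MPa

4.092


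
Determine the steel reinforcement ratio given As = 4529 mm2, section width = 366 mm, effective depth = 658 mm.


rho = As / (b * d)
= 4529 / (366 * 658)
= 0.0188

0.0188


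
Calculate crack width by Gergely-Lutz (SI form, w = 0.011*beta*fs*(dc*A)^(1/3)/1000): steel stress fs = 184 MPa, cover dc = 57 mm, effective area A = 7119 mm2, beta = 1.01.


w = 0.011 * beta * fs * (dc * A)^(1/3) / 1000
= 0.011 * 1.01 * 184 * (57 * 7119)^(1/3) / 1000
= 0.151 mm

0.151


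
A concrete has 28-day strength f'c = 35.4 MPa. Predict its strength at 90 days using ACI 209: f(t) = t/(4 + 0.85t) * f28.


f(90) = 90 / (4 + 0.85 * 90) * 35.4
= 90 / 80.5 * 35.4
= 39.58 MPa

39.58


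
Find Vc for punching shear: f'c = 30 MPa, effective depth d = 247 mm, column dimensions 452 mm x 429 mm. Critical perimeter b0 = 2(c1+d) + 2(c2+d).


b0 = 2*(452 + 247) + 2*(429 + 247) = 2750 mm
Vc = 0.33 * sqrt(30) * 2750 * 247 / 1000
= 1227.73 kN

1227.73


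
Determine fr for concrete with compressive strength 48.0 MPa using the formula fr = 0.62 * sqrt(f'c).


fr = 0.62 * sqrt(48.0)
= 4.295 MPa

4.295


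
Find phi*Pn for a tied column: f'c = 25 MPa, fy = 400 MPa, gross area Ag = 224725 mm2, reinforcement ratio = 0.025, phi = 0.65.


Ast = rho * Ag = 0.025 * 224725 = 5618.125 mm2
phi*Pn = 0.65 * 0.80 * (0.85 * 25 * (224725 - 5618.125) + 400 * 5618.125) / 1000
= 3589.7 kN

3589.7


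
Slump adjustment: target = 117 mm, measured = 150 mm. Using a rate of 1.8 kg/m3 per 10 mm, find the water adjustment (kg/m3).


Difference = 117 - 150 = -33 mm
Water adjustment = -33 * 1.8 / 10 = -5.9 kg/m3

-5.9


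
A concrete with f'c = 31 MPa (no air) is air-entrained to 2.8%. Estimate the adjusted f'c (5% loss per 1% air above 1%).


Strength loss = (2.8 - 1) * 5 = 9.0%
f'c = 31 * (1 - 9.0/100)
= 28.21 MPa

28.21


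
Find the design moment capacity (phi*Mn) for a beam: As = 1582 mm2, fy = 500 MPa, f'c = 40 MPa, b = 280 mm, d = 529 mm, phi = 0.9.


a = As * fy / (0.85 * f'c * b)
= 1582 * 500 / (0.85 * 40 * 280)
= 83.0882 mm
Mn = As * fy * (d - a/2) / 10^6
= 385.5776 kN-m
phi*Mn = 0.9 * 385.5776 = 347.02 kN-m

347.02


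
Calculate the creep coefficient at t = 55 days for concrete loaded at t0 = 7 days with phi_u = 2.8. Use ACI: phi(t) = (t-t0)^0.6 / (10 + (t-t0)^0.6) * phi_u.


dt = 55 - 7 = 48
phi = 48^0.6 / (10 + 48^0.6) * 2.8
= 1.414

1.414


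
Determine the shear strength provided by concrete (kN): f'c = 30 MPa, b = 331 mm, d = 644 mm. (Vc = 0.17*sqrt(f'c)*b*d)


Vc = 0.17 * sqrt(30) * 331 * 644 / 1000
= 198.48 kN

198.48


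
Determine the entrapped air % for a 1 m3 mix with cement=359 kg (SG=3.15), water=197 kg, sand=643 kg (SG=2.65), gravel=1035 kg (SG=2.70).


Vol cement = 359 / (3.15 * 1000) = 0.113968 m3
Vol water = 197 / 1000 = 0.197 m3
Vol sand = 643 / (2.65 * 1000) = 0.242642 m3
Vol gravel = 1035 / (2.70 * 1000) = 0.383333 m3
Total solid + water volume = 0.936943 m3
Air = (1 - 0.936943) * 100 = 6.31%

6.31


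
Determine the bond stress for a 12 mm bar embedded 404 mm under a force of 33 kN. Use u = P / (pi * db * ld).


u = P / (pi * db * ld)
= 33 * 1000 / (pi * 12 * 404)
= 2.167 MPa

2.167


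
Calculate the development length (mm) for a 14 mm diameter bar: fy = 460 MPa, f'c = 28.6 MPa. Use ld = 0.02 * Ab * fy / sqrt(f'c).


Ab = pi * 14^2 / 4 = 153.938 mm2
ld = 0.02 * 153.938 * 460 / sqrt(28.6)
= 264.8 mm

264.8


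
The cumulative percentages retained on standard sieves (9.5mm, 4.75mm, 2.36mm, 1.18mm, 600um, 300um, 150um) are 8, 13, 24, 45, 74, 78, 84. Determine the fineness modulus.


FM = sum(cumulative % retained) / 100
= 326 / 100
= 3.26

3.26


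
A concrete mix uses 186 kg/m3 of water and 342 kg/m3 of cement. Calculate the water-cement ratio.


w/c = water / cement
w/c = 186 / 342 = 0.544

0.544


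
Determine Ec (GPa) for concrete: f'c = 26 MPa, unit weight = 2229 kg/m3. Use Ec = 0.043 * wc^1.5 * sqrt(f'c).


Ec = 0.043 * 2229^1.5 * sqrt(26) / 1000
= 23.07 GPa

23.07


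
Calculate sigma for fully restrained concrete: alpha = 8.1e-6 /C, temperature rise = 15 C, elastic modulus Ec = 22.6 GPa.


sigma = alpha * dT * Ec
= 8.1e-6 * 15 * 22.6 * 1000
= 2.746 MPa

2.746


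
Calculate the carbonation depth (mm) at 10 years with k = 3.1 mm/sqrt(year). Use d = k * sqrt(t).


depth = k * sqrt(t)
= 3.1 * sqrt(10)
= 9.8 mm

9.8


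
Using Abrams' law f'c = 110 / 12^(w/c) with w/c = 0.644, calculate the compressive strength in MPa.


f'c = 110 / 12^0.644
= 110 / 4.954
= 22.2 MPa

22.2


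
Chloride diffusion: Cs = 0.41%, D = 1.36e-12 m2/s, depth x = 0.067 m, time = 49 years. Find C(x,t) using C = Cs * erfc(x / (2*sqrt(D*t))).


t_seconds = 49 * 365.25 * 24 * 3600 = 1546322400.0 s
arg = 0.067 / (2 * sqrt(1.36e-12 * 1546322400.0))
= 0.7305
erfc(0.7305) = 0.3016
C = 0.41 * 0.3016 = 0.1236%

0.1236


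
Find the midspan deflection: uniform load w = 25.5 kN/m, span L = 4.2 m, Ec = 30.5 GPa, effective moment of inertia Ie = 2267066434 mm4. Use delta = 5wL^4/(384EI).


Convert: L = 4.2 m = 4200 mm, Ec = 30.5 GPa = 30500 MPa
delta = 5 * 25.5 * 4200^4 / (384 * 30500 * 2267066434)
= 1.49 mm

1.49


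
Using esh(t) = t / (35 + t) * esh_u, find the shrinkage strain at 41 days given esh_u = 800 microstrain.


esh(41) = 41 / (35 + 41) * 800
= 41 / 76 * 800
= 431.6 microstrain

431.6


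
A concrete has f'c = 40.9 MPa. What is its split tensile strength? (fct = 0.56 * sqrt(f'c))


fct = 0.56 * sqrt(40.9)
= 0.56 * 6.395
= 3.581 MPa

3.581


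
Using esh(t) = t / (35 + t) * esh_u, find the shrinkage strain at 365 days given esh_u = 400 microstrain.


esh(365) = 365 / (35 + 365) * 400
= 365 / 400 * 400
= 365.0 microstrain

365.0


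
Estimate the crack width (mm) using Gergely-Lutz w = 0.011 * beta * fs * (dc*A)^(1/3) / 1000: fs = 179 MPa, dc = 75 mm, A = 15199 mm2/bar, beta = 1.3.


w = 0.011 * beta * fs * (dc * A)^(1/3) / 1000
= 0.011 * 1.3 * 179 * (75 * 15199)^(1/3) / 1000
= 0.267 mm

0.267


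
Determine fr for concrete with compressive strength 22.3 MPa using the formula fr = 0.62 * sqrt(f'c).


fr = 0.62 * sqrt(22.3)
= 2.928 MPa

2.928


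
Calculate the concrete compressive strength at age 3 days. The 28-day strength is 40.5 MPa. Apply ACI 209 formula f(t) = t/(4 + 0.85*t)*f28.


f(3) = 3 / (4 + 0.85 * 3) * 40.5
= 3 / 6.55 * 40.5
= 18.55 MPa

18.55


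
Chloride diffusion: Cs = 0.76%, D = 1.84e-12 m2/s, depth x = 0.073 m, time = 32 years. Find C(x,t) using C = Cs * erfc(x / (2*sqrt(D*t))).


t_seconds = 32 * 365.25 * 24 * 3600 = 1009843200.0 s
arg = 0.073 / (2 * sqrt(1.84e-12 * 1009843200.0))
= 0.8468
erfc(0.8468) = 0.2311
C = 0.76 * 0.2311 = 0.1756%

0.1756


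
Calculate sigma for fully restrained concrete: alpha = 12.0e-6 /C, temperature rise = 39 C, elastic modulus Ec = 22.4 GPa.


sigma = alpha * dT * Ec
= 12.0e-6 * 39 * 22.4 * 1000
= 10.483 MPa

10.483


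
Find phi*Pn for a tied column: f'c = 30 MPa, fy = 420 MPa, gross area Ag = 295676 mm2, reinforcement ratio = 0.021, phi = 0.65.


Ast = rho * Ag = 0.021 * 295676 = 6209.196 mm2
phi*Pn = 0.65 * 0.80 * (0.85 * 30 * (295676 - 6209.196) + 420 * 6209.196) / 1000
= 5194.42 kN

5194.42


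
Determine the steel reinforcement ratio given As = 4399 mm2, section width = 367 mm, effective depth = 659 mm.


rho = As / (b * d)
= 4399 / (367 * 659)
= 0.0182

0.0182


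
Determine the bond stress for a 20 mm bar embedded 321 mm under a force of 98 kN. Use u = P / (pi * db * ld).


u = P / (pi * db * ld)
= 98 * 1000 / (pi * 20 * 321)
= 4.859 MPa

4.859


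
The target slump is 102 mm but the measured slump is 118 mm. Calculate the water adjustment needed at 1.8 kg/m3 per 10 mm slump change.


Difference = 102 - 118 = -16 mm
Water adjustment = -16 * 1.8 / 10 = -2.9 kg/m3

-2.9


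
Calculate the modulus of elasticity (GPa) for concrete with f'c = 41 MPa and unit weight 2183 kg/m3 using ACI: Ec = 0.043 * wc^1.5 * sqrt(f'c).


Ec = 0.043 * 2183^1.5 * sqrt(41) / 1000
= 28.08 GPa

28.08


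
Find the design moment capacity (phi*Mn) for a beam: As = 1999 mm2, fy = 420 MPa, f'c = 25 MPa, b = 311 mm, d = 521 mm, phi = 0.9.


a = As * fy / (0.85 * f'c * b)
= 1999 * 420 / (0.85 * 25 * 311)
= 127.0407 mm
Mn = As * fy * (d - a/2) / 10^6
= 384.0908 kN-m
phi*Mn = 0.9 * 384.0908 = 345.68 kN-m

345.68


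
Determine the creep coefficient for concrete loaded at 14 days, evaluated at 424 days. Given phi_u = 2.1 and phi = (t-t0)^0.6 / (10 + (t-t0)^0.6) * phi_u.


dt = 424 - 14 = 410
phi = 410^0.6 / (10 + 410^0.6) * 2.1
= 1.653

1.653


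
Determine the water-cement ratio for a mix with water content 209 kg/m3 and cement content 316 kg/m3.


w/c = water / cement
w/c = 209 / 316 = 0.661

0.661


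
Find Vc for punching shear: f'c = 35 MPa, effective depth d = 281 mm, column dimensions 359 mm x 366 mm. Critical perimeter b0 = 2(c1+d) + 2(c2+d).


b0 = 2*(359 + 281) + 2*(366 + 281) = 2574 mm
Vc = 0.33 * sqrt(35) * 2574 * 281 / 1000
= 1412.09 kN

1412.09


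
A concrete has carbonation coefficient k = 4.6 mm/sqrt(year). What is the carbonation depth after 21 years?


depth = k * sqrt(t)
= 4.6 * sqrt(21)
= 21.08 mm

21.08


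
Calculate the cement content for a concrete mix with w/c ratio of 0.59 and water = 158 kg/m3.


Cement = water / (w/c)
= 158 / 0.59
= 267.8 kg/m3

267.8


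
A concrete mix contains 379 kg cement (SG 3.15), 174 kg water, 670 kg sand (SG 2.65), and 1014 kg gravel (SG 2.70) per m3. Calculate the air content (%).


Vol cement = 379 / (3.15 * 1000) = 0.120317 m3
Vol water = 174 / 1000 = 0.174 m3
Vol sand = 670 / (2.65 * 1000) = 0.25283 m3
Vol gravel = 1014 / (2.70 * 1000) = 0.375556 m3
Total solid + water volume = 0.922703 m3
Air = (1 - 0.922703) * 100 = 7.73%

7.73


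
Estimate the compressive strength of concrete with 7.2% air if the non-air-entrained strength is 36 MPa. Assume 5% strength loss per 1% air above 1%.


Strength loss = (7.2 - 1) * 5 = 31.0%
f'c = 36 * (1 - 31.0/100)
= 24.84 MPa

24.84


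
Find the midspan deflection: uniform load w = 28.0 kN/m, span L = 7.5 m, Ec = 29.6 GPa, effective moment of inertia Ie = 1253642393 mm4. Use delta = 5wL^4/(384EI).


Convert: L = 7.5 m = 7500 mm, Ec = 29.6 GPa = 29600 MPa
delta = 5 * 28.0 * 7500^4 / (384 * 29600 * 1253642393)
= 31.09 mm

31.09


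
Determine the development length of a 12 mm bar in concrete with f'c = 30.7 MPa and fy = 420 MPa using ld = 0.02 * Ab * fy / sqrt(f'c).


Ab = pi * 12^2 / 4 = 113.097 mm2
ld = 0.02 * 113.097 * 420 / sqrt(30.7)
= 171.5 mm

171.5


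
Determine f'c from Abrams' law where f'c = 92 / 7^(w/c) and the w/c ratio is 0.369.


f'c = 92 / 7^0.369
= 92 / 2.05
= 44.87 MPa

44.87


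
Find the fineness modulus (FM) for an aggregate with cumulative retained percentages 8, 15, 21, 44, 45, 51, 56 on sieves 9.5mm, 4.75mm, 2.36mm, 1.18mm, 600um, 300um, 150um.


FM = sum(cumulative % retained) / 100
= 240 / 100
= 2.4

2.4


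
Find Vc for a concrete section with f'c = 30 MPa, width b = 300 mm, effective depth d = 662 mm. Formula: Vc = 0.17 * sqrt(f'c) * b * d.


Vc = 0.17 * sqrt(30) * 300 * 662 / 1000
= 184.92 kN

184.92


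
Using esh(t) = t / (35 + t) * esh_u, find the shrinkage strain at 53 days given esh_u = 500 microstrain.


esh(53) = 53 / (35 + 53) * 500
= 53 / 88 * 500
= 301.1 microstrain

301.1


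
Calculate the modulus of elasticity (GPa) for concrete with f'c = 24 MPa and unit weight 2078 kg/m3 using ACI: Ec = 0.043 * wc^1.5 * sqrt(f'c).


Ec = 0.043 * 2078^1.5 * sqrt(24) / 1000
= 19.95 GPa

19.95


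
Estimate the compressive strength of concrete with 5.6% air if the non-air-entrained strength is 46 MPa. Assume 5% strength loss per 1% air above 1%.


Strength loss = (5.6 - 1) * 5 = 23.0%
f'c = 46 * (1 - 23.0/100)
= 35.42 MPa

35.42


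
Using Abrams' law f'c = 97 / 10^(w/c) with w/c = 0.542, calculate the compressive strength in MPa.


f'c = 97 / 10^0.542
= 97 / 3.483
= 27.85 MPa

27.85


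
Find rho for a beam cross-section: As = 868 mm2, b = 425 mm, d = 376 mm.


rho = As / (b * d)
= 868 / (425 * 376)
= 0.0054

0.0054


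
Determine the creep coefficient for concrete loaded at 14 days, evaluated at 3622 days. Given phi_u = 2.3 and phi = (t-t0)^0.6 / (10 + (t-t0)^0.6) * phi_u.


dt = 3622 - 14 = 3608
phi = 3608^0.6 / (10 + 3608^0.6) * 2.3
= 2.143

2.143


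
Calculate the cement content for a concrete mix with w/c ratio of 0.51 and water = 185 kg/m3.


Cement = water / (w/c)
= 185 / 0.51
= 362.7 kg/m3

362.7


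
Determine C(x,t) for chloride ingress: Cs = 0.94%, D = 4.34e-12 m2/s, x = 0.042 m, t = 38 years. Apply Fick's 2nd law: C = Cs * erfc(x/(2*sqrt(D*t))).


t_seconds = 38 * 365.25 * 24 * 3600 = 1199188800.0 s
arg = 0.042 / (2 * sqrt(4.34e-12 * 1199188800.0))
= 0.2911
erfc(0.2911) = 0.6806
C = 0.94 * 0.6806 = 0.6397%

0.6397


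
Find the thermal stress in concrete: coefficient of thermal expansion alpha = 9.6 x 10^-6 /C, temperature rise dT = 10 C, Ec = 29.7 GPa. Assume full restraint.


sigma = alpha * dT * Ec
= 9.6e-6 * 10 * 29.7 * 1000
= 2.851 MPa

2.851


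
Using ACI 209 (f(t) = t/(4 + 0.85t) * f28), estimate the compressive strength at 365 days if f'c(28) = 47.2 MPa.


f(365) = 365 / (4 + 0.85 * 365) * 47.2
= 365 / 314.25 * 47.2
= 54.82 MPa

54.82


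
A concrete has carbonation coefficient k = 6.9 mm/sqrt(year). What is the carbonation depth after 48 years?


depth = k * sqrt(t)
= 6.9 * sqrt(48)
= 47.8 mm

47.8


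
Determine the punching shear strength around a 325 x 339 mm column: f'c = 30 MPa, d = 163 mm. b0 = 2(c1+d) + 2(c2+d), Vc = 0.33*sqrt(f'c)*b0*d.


b0 = 2*(325 + 163) + 2*(339 + 163) = 1980 mm
Vc = 0.33 * sqrt(30) * 1980 * 163 / 1000
= 583.35 kN

583.35


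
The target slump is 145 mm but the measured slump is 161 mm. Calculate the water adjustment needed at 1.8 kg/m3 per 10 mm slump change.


Difference = 145 - 161 = -16 mm
Water adjustment = -16 * 1.8 / 10 = -2.9 kg/m3

-2.9


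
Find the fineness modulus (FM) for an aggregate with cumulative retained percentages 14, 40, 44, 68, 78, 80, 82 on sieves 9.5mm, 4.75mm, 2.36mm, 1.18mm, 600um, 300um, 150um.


FM = sum(cumulative % retained) / 100
= 406 / 100
= 4.06

4.06


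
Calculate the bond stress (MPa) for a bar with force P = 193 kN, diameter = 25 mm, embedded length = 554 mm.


u = P / (pi * db * ld)
= 193 * 1000 / (pi * 25 * 554)
= 4.436 MPa

4.436


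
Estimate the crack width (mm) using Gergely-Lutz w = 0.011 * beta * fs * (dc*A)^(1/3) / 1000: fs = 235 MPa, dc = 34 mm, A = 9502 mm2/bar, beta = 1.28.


w = 0.011 * beta * fs * (dc * A)^(1/3) / 1000
= 0.011 * 1.28 * 235 * (34 * 9502)^(1/3) / 1000
= 0.227 mm

0.227


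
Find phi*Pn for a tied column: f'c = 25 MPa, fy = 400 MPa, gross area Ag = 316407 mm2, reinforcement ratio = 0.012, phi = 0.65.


Ast = rho * Ag = 0.012 * 316407 = 3796.884 mm2
phi*Pn = 0.65 * 0.80 * (0.85 * 25 * (316407 - 3796.884) + 400 * 3796.884) / 1000
= 4244.09 kN

4244.09


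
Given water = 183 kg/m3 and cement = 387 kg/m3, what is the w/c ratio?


w/c = water / cement
w/c = 183 / 387 = 0.473

0.473


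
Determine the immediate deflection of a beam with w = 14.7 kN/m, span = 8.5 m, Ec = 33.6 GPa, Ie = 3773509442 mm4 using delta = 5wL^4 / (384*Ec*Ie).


Convert: L = 8.5 m = 8500 mm, Ec = 33.6 GPa = 33600 MPa
delta = 5 * 14.7 * 8500^4 / (384 * 33600 * 3773509442)
= 7.88 mm

7.88


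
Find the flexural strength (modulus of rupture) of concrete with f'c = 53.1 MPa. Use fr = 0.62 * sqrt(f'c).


fr = 0.62 * sqrt(53.1)
= 4.518 MPa

4.518


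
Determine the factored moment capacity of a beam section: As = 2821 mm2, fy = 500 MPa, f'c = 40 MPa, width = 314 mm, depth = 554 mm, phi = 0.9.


a = As * fy / (0.85 * f'c * b)
= 2821 * 500 / (0.85 * 40 * 314)
= 132.1188 mm
Mn = As * fy * (d - a/2) / 10^6
= 688.2402 kN-m
phi*Mn = 0.9 * 688.2402 = 619.42 kN-m

619.42


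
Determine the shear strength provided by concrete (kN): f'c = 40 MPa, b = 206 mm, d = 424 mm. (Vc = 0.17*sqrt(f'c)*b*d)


Vc = 0.17 * sqrt(40) * 206 * 424 / 1000
= 93.91 kN

93.91


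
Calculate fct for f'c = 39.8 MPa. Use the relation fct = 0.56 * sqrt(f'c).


fct = 0.56 * sqrt(39.8)
= 0.56 * 6.309
= 3.533 MPa

3.533


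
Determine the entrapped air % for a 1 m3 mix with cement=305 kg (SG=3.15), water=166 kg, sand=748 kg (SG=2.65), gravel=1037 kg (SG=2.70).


Vol cement = 305 / (3.15 * 1000) = 0.096825 m3
Vol water = 166 / 1000 = 0.166 m3
Vol sand = 748 / (2.65 * 1000) = 0.282264 m3
Vol gravel = 1037 / (2.70 * 1000) = 0.384074 m3
Total solid + water volume = 0.929164 m3
Air = (1 - 0.929164) * 100 = 7.08%

7.08


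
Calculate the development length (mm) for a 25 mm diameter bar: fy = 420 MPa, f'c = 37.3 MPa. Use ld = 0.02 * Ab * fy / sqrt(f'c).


Ab = pi * 25^2 / 4 = 490.874 mm2
ld = 0.02 * 490.874 * 420 / sqrt(37.3)
= 675.1 mm

675.1


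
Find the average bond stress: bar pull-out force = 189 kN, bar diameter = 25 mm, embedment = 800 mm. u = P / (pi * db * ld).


u = P / (pi * db * ld)
= 189 * 1000 / (pi * 25 * 800)
= 3.008 MPa

3.008


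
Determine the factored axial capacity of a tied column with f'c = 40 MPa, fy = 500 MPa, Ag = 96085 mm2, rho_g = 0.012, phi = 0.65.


Ast = rho * Ag = 0.012 * 96085 = 1153.02 mm2
phi*Pn = 0.65 * 0.80 * (0.85 * 40 * (96085 - 1153.02) + 500 * 1153.02) / 1000
= 1978.18 kN

1978.18


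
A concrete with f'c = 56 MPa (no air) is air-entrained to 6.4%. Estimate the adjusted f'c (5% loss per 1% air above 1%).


Strength loss = (6.4 - 1) * 5 = 27.0%
f'c = 56 * (1 - 27.0/100)
= 40.88 MPa

40.88


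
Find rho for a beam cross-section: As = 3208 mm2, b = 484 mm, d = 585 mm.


rho = As / (b * d)
= 3208 / (484 * 585)
= 0.0113

0.0113


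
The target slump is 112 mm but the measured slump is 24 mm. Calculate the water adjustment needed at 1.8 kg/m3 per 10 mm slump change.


Difference = 112 - 24 = 88 mm
Water adjustment = 88 * 1.8 / 10 = 15.8 kg/m3

15.8


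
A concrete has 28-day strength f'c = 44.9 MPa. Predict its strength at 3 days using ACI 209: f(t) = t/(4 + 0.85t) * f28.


f(3) = 3 / (4 + 0.85 * 3) * 44.9
= 3 / 6.55 * 44.9
= 20.56 MPa

20.56


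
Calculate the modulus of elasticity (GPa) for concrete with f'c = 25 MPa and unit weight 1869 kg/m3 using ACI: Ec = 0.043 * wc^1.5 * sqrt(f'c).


Ec = 0.043 * 1869^1.5 * sqrt(25) / 1000
= 17.37 GPa

17.37


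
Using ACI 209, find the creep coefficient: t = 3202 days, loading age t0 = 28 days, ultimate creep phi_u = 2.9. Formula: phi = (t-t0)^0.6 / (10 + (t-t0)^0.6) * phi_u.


dt = 3202 - 28 = 3174
phi = 3174^0.6 / (10 + 3174^0.6) * 2.9
= 2.687

2.687


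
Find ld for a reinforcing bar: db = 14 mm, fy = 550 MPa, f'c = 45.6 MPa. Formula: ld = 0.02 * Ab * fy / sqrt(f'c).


Ab = pi * 14^2 / 4 = 153.938 mm2
ld = 0.02 * 153.938 * 550 / sqrt(45.6)
= 250.8 mm

250.8


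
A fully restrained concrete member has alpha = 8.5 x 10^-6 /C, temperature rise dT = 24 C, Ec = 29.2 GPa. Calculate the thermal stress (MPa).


sigma = alpha * dT * Ec
= 8.5e-6 * 24 * 29.2 * 1000
= 5.957 MPa

5.957


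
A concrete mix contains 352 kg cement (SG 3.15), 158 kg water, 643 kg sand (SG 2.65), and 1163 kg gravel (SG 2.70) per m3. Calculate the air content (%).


Vol cement = 352 / (3.15 * 1000) = 0.111746 m3
Vol water = 158 / 1000 = 0.158 m3
Vol sand = 643 / (2.65 * 1000) = 0.242642 m3
Vol gravel = 1163 / (2.70 * 1000) = 0.430741 m3
Total solid + water volume = 0.943128 m3
Air = (1 - 0.943128) * 100 = 5.69%

5.69


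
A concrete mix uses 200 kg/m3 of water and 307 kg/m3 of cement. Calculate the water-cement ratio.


w/c = water / cement
w/c = 200 / 307 = 0.651

0.651


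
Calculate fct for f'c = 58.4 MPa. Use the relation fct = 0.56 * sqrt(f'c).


fct = 0.56 * sqrt(58.4)
= 0.56 * 7.642
= 4.28 MPa

4.28


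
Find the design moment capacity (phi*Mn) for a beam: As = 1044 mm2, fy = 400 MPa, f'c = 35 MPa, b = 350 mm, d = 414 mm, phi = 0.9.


a = As * fy / (0.85 * f'c * b)
= 1044 * 400 / (0.85 * 35 * 350)
= 40.1056 mm
Mn = As * fy * (d - a/2) / 10^6
= 164.5123 kN-m
phi*Mn = 0.9 * 164.5123 = 148.06 kN-m

148.06


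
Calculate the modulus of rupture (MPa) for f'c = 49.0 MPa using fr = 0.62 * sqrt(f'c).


fr = 0.62 * sqrt(49.0)
= 4.34 MPa

4.34


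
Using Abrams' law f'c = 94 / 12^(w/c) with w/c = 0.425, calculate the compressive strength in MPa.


f'c = 94 / 12^0.425
= 94 / 2.875
= 32.69 MPa

32.69


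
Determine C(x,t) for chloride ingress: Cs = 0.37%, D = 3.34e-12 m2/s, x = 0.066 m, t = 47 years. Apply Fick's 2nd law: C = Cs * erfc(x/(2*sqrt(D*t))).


t_seconds = 47 * 365.25 * 24 * 3600 = 1483207200.0 s
arg = 0.066 / (2 * sqrt(3.34e-12 * 1483207200.0))
= 0.4689
erfc(0.4689) = 0.5073
C = 0.37 * 0.5073 = 0.1877%

0.1877


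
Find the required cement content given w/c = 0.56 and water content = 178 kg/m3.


Cement = water / (w/c)
= 178 / 0.56
= 317.9 kg/m3

317.9


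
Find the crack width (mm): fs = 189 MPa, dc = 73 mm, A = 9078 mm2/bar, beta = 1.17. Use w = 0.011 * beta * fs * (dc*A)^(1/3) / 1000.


w = 0.011 * beta * fs * (dc * A)^(1/3) / 1000
= 0.011 * 1.17 * 189 * (73 * 9078)^(1/3) / 1000
= 0.212 mm

0.212


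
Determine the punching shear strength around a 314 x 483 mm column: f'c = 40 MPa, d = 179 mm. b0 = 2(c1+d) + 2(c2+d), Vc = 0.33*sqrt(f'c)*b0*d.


b0 = 2*(314 + 179) + 2*(483 + 179) = 2310 mm
Vc = 0.33 * sqrt(40) * 2310 * 179 / 1000
= 863.0 kN

863.0


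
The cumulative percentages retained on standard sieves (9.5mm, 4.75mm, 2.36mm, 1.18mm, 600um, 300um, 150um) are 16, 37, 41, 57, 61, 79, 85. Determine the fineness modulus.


FM = sum(cumulative % retained) / 100
= 376 / 100
= 3.76

3.76


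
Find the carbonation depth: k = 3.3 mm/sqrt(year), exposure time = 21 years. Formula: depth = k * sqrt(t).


depth = k * sqrt(t)
= 3.3 * sqrt(21)
= 15.12 mm

15.12


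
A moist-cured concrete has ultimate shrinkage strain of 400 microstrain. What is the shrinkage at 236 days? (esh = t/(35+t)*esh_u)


esh(236) = 236 / (35 + 236) * 400
= 236 / 271 * 400
= 348.3 microstrain

348.3


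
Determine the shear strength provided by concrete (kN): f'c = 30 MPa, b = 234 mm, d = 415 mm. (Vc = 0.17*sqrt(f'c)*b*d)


Vc = 0.17 * sqrt(30) * 234 * 415 / 1000
= 90.42 kN

90.42


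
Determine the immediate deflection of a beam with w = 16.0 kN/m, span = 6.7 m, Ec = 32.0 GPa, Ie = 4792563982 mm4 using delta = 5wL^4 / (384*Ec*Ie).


Convert: L = 6.7 m = 6700 mm, Ec = 32.0 GPa = 32000 MPa
delta = 5 * 16.0 * 6700^4 / (384 * 32000 * 4792563982)
= 2.74 mm

2.74


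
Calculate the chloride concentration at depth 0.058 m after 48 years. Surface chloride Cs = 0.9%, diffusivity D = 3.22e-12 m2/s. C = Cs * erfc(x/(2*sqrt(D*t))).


t_seconds = 48 * 365.25 * 24 * 3600 = 1514764800.0 s
arg = 0.058 / (2 * sqrt(3.22e-12 * 1514764800.0))
= 0.4152
erfc(0.4152) = 0.557
C = 0.9 * 0.557 = 0.5013%

0.5013


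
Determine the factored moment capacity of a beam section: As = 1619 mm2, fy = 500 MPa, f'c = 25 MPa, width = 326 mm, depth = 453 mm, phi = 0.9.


a = As * fy / (0.85 * f'c * b)
= 1619 * 500 / (0.85 * 25 * 326)
= 116.8531 mm
Mn = As * fy * (d - a/2) / 10^6
= 319.4072 kN-m
phi*Mn = 0.9 * 319.4072 = 287.47 kN-m

287.47


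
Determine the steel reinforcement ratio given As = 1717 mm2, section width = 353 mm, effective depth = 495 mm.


rho = As / (b * d)
= 1717 / (353 * 495)
= 0.0098

0.0098


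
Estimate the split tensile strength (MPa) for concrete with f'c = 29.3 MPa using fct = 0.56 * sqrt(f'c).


fct = 0.56 * sqrt(29.3)
= 0.56 * 5.413
= 3.031 MPa

3.031


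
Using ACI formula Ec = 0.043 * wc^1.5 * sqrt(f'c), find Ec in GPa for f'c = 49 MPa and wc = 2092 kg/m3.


Ec = 0.043 * 2092^1.5 * sqrt(49) / 1000
= 28.8 GPa

28.8


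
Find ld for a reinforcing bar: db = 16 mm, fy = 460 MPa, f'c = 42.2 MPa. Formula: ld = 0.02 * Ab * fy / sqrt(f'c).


Ab = pi * 16^2 / 4 = 201.062 mm2
ld = 0.02 * 201.062 * 460 / sqrt(42.2)
= 284.7 mm

284.7


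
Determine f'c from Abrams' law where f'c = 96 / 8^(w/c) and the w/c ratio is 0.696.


f'c = 96 / 8^0.696
= 96 / 4.252
= 22.58 MPa

22.58


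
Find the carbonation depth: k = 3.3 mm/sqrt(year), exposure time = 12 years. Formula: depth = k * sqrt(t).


depth = k * sqrt(t)
= 3.3 * sqrt(12)
= 11.43 mm

11.43


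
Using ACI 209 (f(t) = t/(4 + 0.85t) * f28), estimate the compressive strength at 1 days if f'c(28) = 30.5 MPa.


f(1) = 1 / (4 + 0.85 * 1) * 30.5
= 1 / 4.85 * 30.5
= 6.29 MPa

6.29


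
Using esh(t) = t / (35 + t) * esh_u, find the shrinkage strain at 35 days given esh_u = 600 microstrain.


esh(35) = 35 / (35 + 35) * 600
= 35 / 70 * 600
= 300.0 microstrain

300.0


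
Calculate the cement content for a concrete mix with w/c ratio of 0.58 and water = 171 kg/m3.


Cement = water / (w/c)
= 171 / 0.58
= 294.8 kg/m3

294.8


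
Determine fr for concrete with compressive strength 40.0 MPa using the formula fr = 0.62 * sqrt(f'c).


fr = 0.62 * sqrt(40.0)
= 3.921 MPa

3.921


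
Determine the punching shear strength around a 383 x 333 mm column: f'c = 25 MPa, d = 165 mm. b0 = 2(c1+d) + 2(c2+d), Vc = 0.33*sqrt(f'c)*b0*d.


b0 = 2*(383 + 165) + 2*(333 + 165) = 2092 mm
Vc = 0.33 * sqrt(25) * 2092 * 165 / 1000
= 569.55 kN

569.55


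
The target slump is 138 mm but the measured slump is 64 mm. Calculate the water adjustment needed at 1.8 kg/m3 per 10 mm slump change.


Difference = 138 - 64 = 74 mm
Water adjustment = 74 * 1.8 / 10 = 13.3 kg/m3

13.3


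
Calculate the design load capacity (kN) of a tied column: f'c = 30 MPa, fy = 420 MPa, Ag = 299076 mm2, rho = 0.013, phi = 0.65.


Ast = rho * Ag = 0.013 * 299076 = 3887.988 mm2
phi*Pn = 0.65 * 0.80 * (0.85 * 30 * (299076 - 3887.988) + 420 * 3887.988) / 1000
= 4763.33 kN

4763.33


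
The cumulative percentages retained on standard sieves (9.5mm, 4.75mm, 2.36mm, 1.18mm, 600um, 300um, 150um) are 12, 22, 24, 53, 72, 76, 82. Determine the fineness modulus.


FM = sum(cumulative % retained) / 100
= 341 / 100
= 3.41

3.41


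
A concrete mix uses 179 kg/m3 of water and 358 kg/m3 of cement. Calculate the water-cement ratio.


w/c = water / cement
w/c = 179 / 358 = 0.5

0.5


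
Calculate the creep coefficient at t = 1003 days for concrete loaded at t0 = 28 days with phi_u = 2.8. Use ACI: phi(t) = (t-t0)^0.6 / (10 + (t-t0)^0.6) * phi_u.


dt = 1003 - 28 = 975
phi = 975^0.6 / (10 + 975^0.6) * 2.8
= 2.412

2.412


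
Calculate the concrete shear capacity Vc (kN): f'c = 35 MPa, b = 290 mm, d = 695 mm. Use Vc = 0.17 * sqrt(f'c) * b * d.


Vc = 0.17 * sqrt(35) * 290 * 695 / 1000
= 202.71 kN

202.71


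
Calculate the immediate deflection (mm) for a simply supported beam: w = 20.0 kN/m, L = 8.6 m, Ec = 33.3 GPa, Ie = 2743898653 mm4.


Convert: L = 8.6 m = 8600 mm, Ec = 33.3 GPa = 33300 MPa
delta = 5 * 20.0 * 8600^4 / (384 * 33300 * 2743898653)
= 15.59 mm

15.59


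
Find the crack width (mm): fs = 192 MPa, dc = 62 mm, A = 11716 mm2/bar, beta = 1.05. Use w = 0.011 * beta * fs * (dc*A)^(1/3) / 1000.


w = 0.011 * beta * fs * (dc * A)^(1/3) / 1000
= 0.011 * 1.05 * 192 * (62 * 11716)^(1/3) / 1000
= 0.199 mm

0.199
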